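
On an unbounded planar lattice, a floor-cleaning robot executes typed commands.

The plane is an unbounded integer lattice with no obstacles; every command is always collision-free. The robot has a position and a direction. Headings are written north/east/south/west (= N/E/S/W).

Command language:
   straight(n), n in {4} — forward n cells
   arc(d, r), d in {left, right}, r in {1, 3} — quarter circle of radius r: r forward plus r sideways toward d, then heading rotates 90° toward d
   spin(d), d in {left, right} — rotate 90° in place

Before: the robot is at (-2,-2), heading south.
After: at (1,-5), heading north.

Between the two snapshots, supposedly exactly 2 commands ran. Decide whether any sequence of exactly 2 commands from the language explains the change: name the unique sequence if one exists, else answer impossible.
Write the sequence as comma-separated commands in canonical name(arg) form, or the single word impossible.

arc(left, 3), spin(left)

key: cell and facing (now N) both changed — the 2 commands mix motion and turning
begin: at (-2,-2), heading south
1. arc(left, 3) → at (1,-5), heading east
2. spin(left) → at (1,-5), heading north
no other 2-command option fits: unique.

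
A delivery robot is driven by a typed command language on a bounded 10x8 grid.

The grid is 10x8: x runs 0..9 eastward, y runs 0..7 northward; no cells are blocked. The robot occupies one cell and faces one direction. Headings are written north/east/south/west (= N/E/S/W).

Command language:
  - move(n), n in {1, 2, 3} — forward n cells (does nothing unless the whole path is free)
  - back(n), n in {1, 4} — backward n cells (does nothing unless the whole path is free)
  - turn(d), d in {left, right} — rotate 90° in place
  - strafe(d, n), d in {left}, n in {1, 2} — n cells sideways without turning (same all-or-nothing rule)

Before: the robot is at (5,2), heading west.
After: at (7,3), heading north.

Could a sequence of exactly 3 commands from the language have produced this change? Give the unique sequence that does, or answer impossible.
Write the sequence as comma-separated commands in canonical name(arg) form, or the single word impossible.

checked all 3-command options: none fits.

impossible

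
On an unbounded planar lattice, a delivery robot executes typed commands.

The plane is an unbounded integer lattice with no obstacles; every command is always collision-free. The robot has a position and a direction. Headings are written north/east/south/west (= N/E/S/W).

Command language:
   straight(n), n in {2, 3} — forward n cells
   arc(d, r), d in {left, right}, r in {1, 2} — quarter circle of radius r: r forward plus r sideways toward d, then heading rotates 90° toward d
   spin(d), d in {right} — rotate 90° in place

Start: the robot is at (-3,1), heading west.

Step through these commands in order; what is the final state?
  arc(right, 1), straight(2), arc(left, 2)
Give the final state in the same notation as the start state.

at (-6,6), heading west

start: at (-3,1), heading west
1. arc(right, 1) → at (-4,2), heading north
2. straight(2) → at (-4,4), heading north
3. arc(left, 2) → at (-6,6), heading west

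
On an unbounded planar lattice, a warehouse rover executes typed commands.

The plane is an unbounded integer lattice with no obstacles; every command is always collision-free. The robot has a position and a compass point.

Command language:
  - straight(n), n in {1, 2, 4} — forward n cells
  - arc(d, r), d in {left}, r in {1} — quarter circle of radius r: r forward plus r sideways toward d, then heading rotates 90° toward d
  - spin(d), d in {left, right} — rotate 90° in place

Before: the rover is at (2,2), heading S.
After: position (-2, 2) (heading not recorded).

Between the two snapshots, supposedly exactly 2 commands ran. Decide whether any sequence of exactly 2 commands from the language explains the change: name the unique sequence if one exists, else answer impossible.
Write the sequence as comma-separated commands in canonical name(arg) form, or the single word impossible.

spin(right), straight(4)

key: order matters: swapping spin(right) and straight(4) lands elsewhere
begin: at (2,2), heading S
[1] after spin(right): at (2,2), heading W
[2] after straight(4): at (-2,2), heading W
no other 2-command option fits: unique.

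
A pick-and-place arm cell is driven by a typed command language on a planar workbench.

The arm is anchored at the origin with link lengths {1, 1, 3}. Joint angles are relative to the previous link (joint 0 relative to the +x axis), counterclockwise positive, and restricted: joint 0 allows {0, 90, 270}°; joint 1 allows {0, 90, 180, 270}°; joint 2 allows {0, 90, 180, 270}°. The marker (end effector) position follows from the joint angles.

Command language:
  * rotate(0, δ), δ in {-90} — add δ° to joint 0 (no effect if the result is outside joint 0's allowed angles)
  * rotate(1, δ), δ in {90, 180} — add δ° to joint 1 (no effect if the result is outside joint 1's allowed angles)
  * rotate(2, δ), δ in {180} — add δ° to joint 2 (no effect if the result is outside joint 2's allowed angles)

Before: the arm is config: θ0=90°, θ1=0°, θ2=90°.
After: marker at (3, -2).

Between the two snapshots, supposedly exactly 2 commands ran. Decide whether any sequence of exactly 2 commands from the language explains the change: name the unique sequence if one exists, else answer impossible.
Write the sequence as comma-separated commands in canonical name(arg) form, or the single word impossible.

t0: config: θ0=90°, θ1=0°, θ2=90°
[1] after rotate(0, -90): config: θ0=0°, θ1=0°, θ2=90°
[2] after rotate(0, -90): config: θ0=270°, θ1=0°, θ2=90°
no other 2-command option fits: unique.

rotate(0, -90), rotate(0, -90)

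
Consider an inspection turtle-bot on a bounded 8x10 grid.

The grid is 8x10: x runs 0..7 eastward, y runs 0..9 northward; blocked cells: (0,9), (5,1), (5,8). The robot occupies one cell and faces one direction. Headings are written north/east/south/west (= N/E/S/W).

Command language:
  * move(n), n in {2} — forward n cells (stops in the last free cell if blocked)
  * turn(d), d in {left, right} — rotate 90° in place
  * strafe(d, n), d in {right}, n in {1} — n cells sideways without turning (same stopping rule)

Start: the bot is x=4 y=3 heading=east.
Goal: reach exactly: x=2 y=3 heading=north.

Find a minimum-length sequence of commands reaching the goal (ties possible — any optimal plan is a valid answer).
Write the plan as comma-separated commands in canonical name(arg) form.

turn(right), turn(right), move(2), turn(right)

initial: x=4 y=3 heading=east
step 1 (turn(right)): x=4 y=3 heading=south
step 2 (turn(right)): x=4 y=3 heading=west
step 3 (move(2)): x=2 y=3 heading=west
step 4 (turn(right)): x=2 y=3 heading=north
nothing shorter than 4 reaches the goal.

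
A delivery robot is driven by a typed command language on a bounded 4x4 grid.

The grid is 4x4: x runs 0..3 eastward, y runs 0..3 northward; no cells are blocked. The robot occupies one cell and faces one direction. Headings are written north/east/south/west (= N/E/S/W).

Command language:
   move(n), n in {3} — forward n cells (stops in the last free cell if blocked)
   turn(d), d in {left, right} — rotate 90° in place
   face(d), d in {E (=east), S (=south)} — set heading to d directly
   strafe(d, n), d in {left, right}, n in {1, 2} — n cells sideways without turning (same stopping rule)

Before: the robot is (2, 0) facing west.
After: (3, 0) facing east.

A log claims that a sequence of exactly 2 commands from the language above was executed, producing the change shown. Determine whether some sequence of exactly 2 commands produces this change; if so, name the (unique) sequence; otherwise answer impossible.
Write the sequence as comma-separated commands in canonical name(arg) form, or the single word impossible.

key: cell and facing (now E) both changed — the 2 commands mix motion and turning
from: (2, 0) facing west
t=1 face(E) ⇒ (2, 0) facing east
t=2 move(3) ⇒ (3, 0) facing east
no other 2-command option fits: unique.

face(E), move(3)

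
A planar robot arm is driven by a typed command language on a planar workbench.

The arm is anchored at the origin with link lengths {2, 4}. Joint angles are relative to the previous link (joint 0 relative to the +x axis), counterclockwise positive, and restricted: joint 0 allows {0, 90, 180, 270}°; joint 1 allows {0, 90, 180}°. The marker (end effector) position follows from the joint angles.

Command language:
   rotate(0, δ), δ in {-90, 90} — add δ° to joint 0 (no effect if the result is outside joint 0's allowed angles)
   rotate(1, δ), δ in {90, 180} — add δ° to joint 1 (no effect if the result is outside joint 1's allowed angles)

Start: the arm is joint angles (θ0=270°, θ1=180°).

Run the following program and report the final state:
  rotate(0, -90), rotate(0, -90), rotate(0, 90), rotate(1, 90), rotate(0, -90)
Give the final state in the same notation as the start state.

t0: joint angles (θ0=270°, θ1=180°)
t=1 rotate(0, -90) ⇒ joint angles (θ0=180°, θ1=180°)
t=2 rotate(0, -90) ⇒ joint angles (θ0=90°, θ1=180°)
t=3 rotate(0, 90) ⇒ joint angles (θ0=180°, θ1=180°)
t=4 rotate(1, 90) ⇒ joint angles (θ0=180°, θ1=180°)
t=5 rotate(0, -90) ⇒ joint angles (θ0=90°, θ1=180°)

joint angles (θ0=90°, θ1=180°)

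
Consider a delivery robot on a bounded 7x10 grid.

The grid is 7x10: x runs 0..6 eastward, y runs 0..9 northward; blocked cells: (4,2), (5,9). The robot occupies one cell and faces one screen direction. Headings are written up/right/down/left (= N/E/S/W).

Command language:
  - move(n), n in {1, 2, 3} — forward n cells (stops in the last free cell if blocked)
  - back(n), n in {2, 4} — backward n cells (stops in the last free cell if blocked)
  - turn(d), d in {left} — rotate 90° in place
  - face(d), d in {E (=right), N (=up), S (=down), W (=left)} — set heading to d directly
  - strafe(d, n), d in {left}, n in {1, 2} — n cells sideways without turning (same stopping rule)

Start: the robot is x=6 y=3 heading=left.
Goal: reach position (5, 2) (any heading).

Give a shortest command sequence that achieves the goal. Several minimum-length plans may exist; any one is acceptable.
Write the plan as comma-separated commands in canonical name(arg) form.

from: x=6 y=3 heading=left
1. move(1) → x=5 y=3 heading=left
2. strafe(left, 1) → x=5 y=2 heading=left
no 1-step plan works, so 2 is optimal.

move(1), strafe(left, 1)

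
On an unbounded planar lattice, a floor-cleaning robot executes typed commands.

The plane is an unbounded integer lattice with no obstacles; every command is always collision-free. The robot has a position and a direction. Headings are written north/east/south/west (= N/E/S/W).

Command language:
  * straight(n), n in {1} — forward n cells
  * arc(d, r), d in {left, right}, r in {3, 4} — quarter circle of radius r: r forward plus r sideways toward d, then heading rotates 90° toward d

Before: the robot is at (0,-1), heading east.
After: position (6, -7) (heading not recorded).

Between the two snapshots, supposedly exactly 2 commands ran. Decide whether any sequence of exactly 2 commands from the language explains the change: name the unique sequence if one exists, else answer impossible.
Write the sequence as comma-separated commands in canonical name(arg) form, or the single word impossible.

key: order matters: swapping arc(right, 3) and arc(left, 3) lands elsewhere
start: at (0,-1), heading east
1. arc(right, 3) → at (3,-4), heading south
2. arc(left, 3) → at (6,-7), heading east
uniquely the one of 25 2-step routes that fits.

arc(right, 3), arc(left, 3)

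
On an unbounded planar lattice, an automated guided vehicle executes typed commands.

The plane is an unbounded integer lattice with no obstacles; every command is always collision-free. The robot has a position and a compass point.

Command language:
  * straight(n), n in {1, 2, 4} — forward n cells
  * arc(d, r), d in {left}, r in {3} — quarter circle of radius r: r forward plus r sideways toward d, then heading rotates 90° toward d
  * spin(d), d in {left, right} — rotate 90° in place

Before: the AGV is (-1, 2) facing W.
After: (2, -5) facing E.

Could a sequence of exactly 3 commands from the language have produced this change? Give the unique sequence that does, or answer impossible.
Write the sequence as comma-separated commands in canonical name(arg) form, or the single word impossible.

spin(left), straight(4), arc(left, 3)

key: cell and facing (now E) both changed — the 3 commands mix motion and turning
start: (-1, 2) facing W
step 1 (spin(left)): (-1, 2) facing S
step 2 (straight(4)): (-1, -2) facing S
step 3 (arc(left, 3)): (2, -5) facing E
all 216 alternatives checked — unique.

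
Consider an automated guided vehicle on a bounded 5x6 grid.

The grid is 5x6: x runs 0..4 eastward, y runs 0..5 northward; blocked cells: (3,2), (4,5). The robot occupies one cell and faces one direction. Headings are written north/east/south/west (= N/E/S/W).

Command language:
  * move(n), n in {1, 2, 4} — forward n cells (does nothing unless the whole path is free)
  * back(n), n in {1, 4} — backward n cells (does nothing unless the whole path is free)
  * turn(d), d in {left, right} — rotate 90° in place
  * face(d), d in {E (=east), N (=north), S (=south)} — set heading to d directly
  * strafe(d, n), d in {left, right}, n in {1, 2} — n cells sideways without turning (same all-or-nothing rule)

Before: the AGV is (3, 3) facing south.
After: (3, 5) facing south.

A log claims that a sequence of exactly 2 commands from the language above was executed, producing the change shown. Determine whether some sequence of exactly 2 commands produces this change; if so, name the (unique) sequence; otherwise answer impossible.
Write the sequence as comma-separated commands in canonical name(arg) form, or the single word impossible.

back(1), back(1)

key: still facing S at the end — nothing in the sequence rotates
begin: (3, 3) facing south
t=1 back(1) ⇒ (3, 4) facing south
t=2 back(1) ⇒ (3, 5) facing south
uniquely the one of 196 2-step routes that fits.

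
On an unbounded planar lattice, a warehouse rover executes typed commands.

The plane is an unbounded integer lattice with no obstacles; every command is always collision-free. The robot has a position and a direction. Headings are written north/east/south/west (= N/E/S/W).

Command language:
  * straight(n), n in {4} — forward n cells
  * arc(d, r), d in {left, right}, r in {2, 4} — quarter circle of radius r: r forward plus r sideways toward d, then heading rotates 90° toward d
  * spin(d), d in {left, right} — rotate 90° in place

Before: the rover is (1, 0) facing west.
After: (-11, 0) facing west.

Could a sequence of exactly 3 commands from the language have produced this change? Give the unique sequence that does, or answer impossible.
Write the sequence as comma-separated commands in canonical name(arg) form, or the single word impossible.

key: still facing W at the end — nothing in the sequence rotates
from: (1, 0) facing west
[1] after straight(4): (-3, 0) facing west
[2] after straight(4): (-7, 0) facing west
[3] after straight(4): (-11, 0) facing west
no other 3-command option fits: unique.

straight(4), straight(4), straight(4)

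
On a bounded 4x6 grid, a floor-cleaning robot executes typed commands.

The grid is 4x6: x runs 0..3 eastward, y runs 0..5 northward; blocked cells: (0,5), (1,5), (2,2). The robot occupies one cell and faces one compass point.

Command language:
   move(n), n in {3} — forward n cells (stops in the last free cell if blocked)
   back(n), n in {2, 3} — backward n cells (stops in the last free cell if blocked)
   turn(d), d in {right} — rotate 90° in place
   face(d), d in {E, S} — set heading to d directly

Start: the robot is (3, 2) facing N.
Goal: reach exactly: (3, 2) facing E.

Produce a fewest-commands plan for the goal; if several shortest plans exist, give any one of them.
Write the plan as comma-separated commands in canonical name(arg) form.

turn(right)

initial: (3, 2) facing N
step 1 (turn(right)): (3, 2) facing E
no 0-step plan works, so 1 is optimal.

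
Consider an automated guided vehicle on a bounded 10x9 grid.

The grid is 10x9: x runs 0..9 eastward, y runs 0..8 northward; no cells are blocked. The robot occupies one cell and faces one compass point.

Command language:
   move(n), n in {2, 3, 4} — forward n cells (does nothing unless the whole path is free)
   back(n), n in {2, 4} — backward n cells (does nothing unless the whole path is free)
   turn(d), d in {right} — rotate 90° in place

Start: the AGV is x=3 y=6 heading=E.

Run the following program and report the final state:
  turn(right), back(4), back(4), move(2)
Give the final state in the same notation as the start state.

from: x=3 y=6 heading=E
[1] after turn(right): x=3 y=6 heading=S
[2] after back(4): x=3 y=6 heading=S
[3] after back(4): x=3 y=6 heading=S
[4] after move(2): x=3 y=4 heading=S

x=3 y=4 heading=S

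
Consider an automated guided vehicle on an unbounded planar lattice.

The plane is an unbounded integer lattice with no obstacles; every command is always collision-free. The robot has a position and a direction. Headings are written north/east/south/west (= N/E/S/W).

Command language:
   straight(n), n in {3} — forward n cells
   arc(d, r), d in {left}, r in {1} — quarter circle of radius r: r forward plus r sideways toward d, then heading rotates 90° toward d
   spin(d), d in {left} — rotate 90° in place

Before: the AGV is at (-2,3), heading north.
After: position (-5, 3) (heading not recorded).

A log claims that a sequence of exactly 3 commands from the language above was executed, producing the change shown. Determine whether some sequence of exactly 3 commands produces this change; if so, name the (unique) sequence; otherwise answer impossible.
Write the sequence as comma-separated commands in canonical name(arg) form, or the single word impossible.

spin(left), straight(3), spin(left)

begin: at (-2,3), heading north
t=1 spin(left) ⇒ at (-2,3), heading west
t=2 straight(3) ⇒ at (-5,3), heading west
t=3 spin(left) ⇒ at (-5,3), heading south
uniquely the one of 27 3-step routes that fits.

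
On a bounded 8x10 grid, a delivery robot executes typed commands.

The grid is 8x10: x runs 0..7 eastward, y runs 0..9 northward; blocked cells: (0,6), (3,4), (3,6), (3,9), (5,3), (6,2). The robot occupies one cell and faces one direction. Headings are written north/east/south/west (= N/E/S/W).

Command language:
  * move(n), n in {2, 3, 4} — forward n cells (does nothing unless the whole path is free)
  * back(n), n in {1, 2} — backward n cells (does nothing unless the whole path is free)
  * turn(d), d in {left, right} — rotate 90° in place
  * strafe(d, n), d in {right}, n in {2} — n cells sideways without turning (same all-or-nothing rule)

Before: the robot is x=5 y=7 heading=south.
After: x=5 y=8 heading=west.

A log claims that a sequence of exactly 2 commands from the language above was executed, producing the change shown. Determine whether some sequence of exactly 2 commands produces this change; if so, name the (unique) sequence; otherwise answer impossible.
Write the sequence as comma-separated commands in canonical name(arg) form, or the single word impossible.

key: order matters: swapping back(1) and turn(right) lands elsewhere
from: x=5 y=7 heading=south
step 1 (back(1)): x=5 y=8 heading=south
step 2 (turn(right)): x=5 y=8 heading=west
uniquely the one of 64 2-step routes that fits.

back(1), turn(right)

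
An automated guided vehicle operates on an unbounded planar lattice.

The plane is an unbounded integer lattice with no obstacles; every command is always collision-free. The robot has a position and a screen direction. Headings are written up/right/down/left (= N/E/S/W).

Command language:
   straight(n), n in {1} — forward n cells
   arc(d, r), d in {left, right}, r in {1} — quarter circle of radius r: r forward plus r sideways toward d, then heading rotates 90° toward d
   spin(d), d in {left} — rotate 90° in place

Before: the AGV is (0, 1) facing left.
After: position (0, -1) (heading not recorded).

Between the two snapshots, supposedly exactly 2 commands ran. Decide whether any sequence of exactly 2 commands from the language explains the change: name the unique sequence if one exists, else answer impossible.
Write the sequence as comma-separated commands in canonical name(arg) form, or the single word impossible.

from: (0, 1) facing left
1. arc(left, 1) → (-1, 0) facing down
2. arc(left, 1) → (0, -1) facing right
all 16 alternatives checked — unique.

arc(left, 1), arc(left, 1)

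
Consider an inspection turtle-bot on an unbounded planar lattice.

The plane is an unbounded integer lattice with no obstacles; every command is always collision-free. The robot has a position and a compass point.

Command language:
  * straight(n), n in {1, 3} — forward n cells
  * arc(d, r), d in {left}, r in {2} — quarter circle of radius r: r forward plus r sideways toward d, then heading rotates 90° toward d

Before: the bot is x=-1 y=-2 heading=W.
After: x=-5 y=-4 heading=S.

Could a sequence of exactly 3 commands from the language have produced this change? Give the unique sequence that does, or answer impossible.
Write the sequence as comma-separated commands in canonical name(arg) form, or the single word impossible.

key: running arc(left, 2) before straight(1) would end elsewhere — order is forced
t0: x=-1 y=-2 heading=W
t=1 straight(1) ⇒ x=-2 y=-2 heading=W
t=2 straight(1) ⇒ x=-3 y=-2 heading=W
t=3 arc(left, 2) ⇒ x=-5 y=-4 heading=S
no rival 3-sequence matches.

straight(1), straight(1), arc(left, 2)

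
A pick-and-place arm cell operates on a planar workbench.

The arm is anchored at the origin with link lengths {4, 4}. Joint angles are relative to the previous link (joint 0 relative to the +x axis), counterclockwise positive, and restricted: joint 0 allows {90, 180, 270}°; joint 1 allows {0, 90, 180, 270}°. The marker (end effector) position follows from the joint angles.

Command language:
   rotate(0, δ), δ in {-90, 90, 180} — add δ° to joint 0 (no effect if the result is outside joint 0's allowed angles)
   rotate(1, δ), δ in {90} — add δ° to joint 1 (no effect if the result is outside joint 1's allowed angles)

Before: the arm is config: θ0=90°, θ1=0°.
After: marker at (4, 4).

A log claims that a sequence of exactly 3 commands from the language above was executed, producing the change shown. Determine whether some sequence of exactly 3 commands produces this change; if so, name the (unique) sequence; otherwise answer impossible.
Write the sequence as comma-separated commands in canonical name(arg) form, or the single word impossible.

from: config: θ0=90°, θ1=0°
step 1 (rotate(1, 90)): config: θ0=90°, θ1=90°
step 2 (rotate(1, 90)): config: θ0=90°, θ1=180°
step 3 (rotate(1, 90)): config: θ0=90°, θ1=270°
no rival 3-sequence matches.

rotate(1, 90), rotate(1, 90), rotate(1, 90)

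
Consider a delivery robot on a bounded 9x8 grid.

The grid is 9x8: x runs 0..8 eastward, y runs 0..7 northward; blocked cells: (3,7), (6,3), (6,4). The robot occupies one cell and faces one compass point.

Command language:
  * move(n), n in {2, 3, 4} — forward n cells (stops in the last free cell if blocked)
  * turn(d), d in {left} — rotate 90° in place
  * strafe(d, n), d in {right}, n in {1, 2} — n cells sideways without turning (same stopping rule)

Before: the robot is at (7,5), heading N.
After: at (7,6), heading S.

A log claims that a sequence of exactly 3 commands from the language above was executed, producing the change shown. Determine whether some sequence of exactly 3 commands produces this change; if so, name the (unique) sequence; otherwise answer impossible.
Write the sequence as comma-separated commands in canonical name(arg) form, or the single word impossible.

key: cell and facing (now S) both changed — the 3 commands mix motion and turning
from: at (7,5), heading N
step 1 (turn(left)): at (7,5), heading W
step 2 (strafe(right, 1)): at (7,6), heading W
step 3 (turn(left)): at (7,6), heading S
uniquely the one of 216 3-step routes that fits.

turn(left), strafe(right, 1), turn(left)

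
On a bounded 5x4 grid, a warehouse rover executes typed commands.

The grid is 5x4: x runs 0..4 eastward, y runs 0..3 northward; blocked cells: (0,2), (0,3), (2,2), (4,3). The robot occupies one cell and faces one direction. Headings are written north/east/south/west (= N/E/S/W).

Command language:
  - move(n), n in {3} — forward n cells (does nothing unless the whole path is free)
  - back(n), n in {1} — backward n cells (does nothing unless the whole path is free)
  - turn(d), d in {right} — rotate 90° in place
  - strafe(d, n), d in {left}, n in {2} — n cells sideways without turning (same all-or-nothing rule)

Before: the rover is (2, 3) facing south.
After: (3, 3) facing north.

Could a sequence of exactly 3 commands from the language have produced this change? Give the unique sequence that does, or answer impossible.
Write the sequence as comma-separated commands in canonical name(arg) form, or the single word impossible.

key: position moved to (3,3) AND the heading swung to N — translation plus rotation needed
start: (2, 3) facing south
t=1 turn(right) ⇒ (2, 3) facing west
t=2 back(1) ⇒ (3, 3) facing west
t=3 turn(right) ⇒ (3, 3) facing north
no rival 3-sequence matches.

turn(right), back(1), turn(right)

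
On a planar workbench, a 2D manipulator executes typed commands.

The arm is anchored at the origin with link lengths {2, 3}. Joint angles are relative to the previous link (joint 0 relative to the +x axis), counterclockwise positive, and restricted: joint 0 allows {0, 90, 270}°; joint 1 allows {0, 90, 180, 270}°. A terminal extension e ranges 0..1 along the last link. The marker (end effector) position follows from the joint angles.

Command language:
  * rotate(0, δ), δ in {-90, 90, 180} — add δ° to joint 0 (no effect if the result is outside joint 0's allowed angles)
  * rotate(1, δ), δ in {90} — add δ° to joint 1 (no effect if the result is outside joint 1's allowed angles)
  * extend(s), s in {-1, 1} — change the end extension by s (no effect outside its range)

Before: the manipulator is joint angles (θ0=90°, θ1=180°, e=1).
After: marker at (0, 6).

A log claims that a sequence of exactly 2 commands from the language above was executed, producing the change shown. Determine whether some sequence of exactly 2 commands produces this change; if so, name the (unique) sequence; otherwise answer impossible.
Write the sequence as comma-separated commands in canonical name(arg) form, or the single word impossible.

rotate(1, 90), rotate(1, 90)

begin: joint angles (θ0=90°, θ1=180°, e=1)
[1] after rotate(1, 90): joint angles (θ0=90°, θ1=270°, e=1)
[2] after rotate(1, 90): joint angles (θ0=90°, θ1=0°, e=1)
all 36 alternatives checked — unique.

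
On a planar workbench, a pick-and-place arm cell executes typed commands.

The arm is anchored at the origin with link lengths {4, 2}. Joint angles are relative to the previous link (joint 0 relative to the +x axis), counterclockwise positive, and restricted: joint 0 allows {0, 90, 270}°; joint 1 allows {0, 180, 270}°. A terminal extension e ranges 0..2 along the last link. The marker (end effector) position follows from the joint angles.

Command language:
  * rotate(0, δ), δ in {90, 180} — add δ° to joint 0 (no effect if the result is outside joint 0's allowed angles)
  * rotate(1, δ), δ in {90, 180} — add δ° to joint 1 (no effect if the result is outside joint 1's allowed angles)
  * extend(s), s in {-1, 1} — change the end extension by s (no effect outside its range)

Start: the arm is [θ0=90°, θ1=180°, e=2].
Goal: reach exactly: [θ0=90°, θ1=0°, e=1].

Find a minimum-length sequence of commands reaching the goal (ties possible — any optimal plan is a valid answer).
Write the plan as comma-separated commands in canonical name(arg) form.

extend(-1), rotate(1, 180)

t0: [θ0=90°, θ1=180°, e=2]
1. extend(-1) → [θ0=90°, θ1=180°, e=1]
2. rotate(1, 180) → [θ0=90°, θ1=0°, e=1]
nothing shorter than 2 reaches the goal.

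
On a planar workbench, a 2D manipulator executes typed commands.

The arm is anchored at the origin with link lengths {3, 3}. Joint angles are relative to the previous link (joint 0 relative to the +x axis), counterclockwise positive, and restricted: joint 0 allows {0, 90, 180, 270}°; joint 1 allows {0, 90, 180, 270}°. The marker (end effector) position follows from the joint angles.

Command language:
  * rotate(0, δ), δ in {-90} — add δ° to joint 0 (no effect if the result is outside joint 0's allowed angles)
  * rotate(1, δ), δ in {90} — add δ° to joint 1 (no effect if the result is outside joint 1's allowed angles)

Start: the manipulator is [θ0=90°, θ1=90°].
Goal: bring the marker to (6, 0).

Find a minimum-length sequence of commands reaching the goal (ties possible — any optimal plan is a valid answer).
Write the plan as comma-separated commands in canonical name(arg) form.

t0: [θ0=90°, θ1=90°]
1. rotate(1, 90) → [θ0=90°, θ1=180°]
2. rotate(1, 90) → [θ0=90°, θ1=270°]
3. rotate(1, 90) → [θ0=90°, θ1=0°]
4. rotate(0, -90) → [θ0=0°, θ1=0°]
no 3-step plan works, so 4 is optimal.

rotate(1, 90), rotate(1, 90), rotate(1, 90), rotate(0, -90)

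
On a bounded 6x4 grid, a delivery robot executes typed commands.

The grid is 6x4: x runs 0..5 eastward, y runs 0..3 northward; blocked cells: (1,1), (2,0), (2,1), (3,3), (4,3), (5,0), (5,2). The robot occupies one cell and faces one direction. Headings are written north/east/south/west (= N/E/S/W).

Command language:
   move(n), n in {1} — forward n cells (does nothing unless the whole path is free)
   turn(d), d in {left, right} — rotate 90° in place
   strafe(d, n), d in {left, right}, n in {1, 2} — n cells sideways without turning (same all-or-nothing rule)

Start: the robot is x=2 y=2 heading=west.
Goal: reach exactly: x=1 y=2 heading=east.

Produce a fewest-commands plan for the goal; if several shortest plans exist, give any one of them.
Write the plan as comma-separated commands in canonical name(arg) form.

move(1), turn(right), turn(right)

start: x=2 y=2 heading=west
t=1 move(1) ⇒ x=1 y=2 heading=west
t=2 turn(right) ⇒ x=1 y=2 heading=north
t=3 turn(right) ⇒ x=1 y=2 heading=east
nothing shorter than 3 reaches the goal.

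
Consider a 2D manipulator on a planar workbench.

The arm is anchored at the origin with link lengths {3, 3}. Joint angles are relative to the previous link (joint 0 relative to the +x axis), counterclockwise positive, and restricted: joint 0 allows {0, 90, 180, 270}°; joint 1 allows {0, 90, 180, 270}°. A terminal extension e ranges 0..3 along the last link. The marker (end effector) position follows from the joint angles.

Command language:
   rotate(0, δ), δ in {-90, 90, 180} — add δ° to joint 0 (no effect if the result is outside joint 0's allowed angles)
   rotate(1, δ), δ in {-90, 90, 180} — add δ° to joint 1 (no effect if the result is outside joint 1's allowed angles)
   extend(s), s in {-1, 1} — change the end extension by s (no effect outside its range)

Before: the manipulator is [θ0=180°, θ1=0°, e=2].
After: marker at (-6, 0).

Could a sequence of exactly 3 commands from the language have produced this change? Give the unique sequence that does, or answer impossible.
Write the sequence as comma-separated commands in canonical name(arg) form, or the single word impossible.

begin: [θ0=180°, θ1=0°, e=2]
step 1 (extend(-1)): [θ0=180°, θ1=0°, e=1]
step 2 (extend(-1)): [θ0=180°, θ1=0°, e=0]
step 3 (extend(-1)): [θ0=180°, θ1=0°, e=0]
no rival 3-sequence matches.

extend(-1), extend(-1), extend(-1)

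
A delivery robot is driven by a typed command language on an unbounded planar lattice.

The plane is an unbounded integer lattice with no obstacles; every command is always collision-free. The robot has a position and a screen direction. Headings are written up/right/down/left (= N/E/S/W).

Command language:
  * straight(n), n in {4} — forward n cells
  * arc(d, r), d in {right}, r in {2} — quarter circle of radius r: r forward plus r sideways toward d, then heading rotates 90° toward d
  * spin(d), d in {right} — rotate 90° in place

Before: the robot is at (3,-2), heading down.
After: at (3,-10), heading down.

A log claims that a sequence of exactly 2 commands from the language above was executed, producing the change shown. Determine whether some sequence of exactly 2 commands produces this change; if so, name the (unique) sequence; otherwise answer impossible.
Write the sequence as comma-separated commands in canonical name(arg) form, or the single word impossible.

key: heading stays S — no command in the sequence turns
begin: at (3,-2), heading down
t=1 straight(4) ⇒ at (3,-6), heading down
t=2 straight(4) ⇒ at (3,-10), heading down
no other 2-command option fits: unique.

straight(4), straight(4)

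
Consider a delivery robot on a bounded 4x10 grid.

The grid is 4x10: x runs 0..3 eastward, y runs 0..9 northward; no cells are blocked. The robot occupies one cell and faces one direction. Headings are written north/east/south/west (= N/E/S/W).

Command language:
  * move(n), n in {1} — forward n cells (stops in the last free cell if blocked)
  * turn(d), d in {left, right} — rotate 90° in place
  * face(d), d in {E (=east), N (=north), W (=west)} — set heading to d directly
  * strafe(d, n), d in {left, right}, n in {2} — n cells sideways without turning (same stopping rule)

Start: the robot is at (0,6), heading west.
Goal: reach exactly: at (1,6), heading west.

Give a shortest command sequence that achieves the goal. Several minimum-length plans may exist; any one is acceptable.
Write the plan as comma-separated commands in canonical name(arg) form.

face(E), move(1), face(W)

t0: at (0,6), heading west
[1] after face(E): at (0,6), heading east
[2] after move(1): at (1,6), heading east
[3] after face(W): at (1,6), heading west
nothing shorter than 3 reaches the goal.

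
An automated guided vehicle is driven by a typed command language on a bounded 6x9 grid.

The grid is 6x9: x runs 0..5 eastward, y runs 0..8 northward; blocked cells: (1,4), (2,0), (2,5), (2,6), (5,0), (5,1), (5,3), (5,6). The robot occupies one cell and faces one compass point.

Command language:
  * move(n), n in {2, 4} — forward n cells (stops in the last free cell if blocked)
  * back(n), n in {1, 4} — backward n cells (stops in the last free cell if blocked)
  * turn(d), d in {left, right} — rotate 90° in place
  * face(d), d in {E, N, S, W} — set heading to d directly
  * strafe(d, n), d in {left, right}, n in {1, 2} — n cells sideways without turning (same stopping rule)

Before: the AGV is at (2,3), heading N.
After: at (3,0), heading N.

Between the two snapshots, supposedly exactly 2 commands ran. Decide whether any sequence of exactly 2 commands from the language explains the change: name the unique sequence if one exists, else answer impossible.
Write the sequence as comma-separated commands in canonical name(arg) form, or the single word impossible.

key: running back(4) before strafe(right, 1) would end elsewhere — order is forced
begin: at (2,3), heading N
step 1 (strafe(right, 1)): at (3,3), heading N
step 2 (back(4)): at (3,0), heading N
no other 2-command option fits: unique.

strafe(right, 1), back(4)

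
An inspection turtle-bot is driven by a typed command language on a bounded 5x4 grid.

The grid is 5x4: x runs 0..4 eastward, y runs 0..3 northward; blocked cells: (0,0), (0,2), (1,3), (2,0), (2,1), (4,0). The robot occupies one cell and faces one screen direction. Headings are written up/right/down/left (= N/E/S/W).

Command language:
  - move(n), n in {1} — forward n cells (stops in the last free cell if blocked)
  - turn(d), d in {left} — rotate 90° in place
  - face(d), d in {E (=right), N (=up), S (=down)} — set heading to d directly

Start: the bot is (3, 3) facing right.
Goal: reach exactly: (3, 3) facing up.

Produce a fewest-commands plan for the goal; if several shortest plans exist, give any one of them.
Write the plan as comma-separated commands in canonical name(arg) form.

turn(left)

begin: (3, 3) facing right
t=1 turn(left) ⇒ (3, 3) facing up
no 0-step plan works, so 1 is optimal.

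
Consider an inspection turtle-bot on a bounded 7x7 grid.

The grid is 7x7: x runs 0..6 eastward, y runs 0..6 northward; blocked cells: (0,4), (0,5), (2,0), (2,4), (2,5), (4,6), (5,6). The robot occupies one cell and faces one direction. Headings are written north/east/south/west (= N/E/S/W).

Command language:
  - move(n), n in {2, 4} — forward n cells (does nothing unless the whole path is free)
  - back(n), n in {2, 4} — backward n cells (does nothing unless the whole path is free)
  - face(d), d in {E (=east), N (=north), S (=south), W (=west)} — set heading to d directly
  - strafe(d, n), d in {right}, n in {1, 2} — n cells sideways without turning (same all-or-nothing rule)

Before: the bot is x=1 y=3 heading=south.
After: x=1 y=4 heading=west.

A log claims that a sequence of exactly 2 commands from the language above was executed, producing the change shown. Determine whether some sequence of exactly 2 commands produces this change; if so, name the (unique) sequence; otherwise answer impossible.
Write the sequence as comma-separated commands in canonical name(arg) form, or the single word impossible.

key: order matters: swapping face(W) and strafe(right, 1) lands elsewhere
initial: x=1 y=3 heading=south
1. face(W) → x=1 y=3 heading=west
2. strafe(right, 1) → x=1 y=4 heading=west
all 100 alternatives checked — unique.

face(W), strafe(right, 1)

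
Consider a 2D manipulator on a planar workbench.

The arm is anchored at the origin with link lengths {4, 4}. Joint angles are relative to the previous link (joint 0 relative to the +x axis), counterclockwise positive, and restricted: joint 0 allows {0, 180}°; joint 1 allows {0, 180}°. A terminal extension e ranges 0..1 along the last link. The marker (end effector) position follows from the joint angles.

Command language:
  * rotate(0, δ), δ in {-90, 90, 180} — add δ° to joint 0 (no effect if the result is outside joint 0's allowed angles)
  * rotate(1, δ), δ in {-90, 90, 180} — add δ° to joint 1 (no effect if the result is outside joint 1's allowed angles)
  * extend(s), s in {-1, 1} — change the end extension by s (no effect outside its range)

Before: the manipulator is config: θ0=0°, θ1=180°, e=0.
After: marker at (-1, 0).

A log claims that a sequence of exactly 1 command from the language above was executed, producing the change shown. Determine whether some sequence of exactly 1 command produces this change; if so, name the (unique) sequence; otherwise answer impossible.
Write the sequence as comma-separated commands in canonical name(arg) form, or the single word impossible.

t0: config: θ0=0°, θ1=180°, e=0
t=1 extend(1) ⇒ config: θ0=0°, θ1=180°, e=1
no other 1-command option fits: unique.

extend(1)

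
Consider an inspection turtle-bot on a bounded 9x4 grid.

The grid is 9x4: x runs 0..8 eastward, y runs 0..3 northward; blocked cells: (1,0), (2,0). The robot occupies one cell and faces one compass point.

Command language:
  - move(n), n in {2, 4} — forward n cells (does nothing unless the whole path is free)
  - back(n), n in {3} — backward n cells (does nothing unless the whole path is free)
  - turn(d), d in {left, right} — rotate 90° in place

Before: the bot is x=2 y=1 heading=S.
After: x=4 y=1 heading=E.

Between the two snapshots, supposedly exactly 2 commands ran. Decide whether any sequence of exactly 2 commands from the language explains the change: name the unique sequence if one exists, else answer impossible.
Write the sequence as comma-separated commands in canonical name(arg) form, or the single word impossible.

turn(left), move(2)

key: order matters: swapping turn(left) and move(2) lands elsewhere
from: x=2 y=1 heading=S
t=1 turn(left) ⇒ x=2 y=1 heading=E
t=2 move(2) ⇒ x=4 y=1 heading=E
uniquely the one of 25 2-step routes that fits.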